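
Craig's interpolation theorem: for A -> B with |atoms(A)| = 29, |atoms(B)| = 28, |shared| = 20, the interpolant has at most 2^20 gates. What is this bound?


Shared atoms = 20
Craig interpolant size bound = 2^20
= 1048576

1048576


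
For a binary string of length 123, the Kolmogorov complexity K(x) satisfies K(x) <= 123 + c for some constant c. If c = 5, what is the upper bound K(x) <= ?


K(x) <= |x| + c = 123 + 5 = 128

128


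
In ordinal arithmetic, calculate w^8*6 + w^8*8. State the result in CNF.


Ordinal addition w^8*6 + w^8*8:
Both terms have the same exponent 8.
w^e*c + w^e*d = w^e*(c+d).
Result = w^8*(6+8) = w^8*14

w^8*14


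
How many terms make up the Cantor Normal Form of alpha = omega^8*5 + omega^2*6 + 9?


CNF: omega^8*5 + omega^2*6 + 9
Count the summands separated by '+':
  term 1: omega^8*5
  term 2: omega^2*6
  term 3: 9
Total terms = 3

3


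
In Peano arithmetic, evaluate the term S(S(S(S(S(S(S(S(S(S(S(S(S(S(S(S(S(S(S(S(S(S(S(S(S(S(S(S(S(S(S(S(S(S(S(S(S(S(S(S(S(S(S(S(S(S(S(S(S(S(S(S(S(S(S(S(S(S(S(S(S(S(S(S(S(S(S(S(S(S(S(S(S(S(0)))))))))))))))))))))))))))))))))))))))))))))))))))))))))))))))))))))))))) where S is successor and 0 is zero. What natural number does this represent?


Counting successors applied to 0:
74 applications of S to 0 = 74

74


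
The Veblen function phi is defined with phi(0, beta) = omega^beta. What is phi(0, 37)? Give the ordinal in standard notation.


phi(0, 37):
phi(0, beta) = omega^beta by definition.
phi(0, 37) = omega^37

omega^37


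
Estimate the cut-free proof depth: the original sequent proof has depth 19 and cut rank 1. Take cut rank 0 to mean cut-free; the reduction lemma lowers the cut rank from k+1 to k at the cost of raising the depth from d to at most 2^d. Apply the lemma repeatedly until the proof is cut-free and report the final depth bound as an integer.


Each rank reduction sends depth d to at most 2^d; cut rank r needs r reductions.
2_0(19) = 19
2_1(19) = 2^19 = 524288
Cut-free depth bound = 524288

524288


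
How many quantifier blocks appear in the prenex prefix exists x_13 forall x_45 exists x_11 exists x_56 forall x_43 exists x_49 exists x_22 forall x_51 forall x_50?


Alternations = 5.
Blocks = alternations + 1 = 6

6


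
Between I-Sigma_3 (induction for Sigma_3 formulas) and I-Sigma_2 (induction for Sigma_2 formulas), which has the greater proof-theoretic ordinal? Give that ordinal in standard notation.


Proof-theoretic ordinal of I-Sigma_3 (induction for Sigma_3 formulas): omega^(omega^(omega^omega))
Proof-theoretic ordinal of I-Sigma_2 (induction for Sigma_2 formulas): omega^(omega^omega)
Comparing: omega^(omega^omega) < omega^(omega^(omega^omega)).
The larger ordinal is omega^(omega^(omega^omega)) (from I-Sigma_3 (induction for Sigma_3 formulas)).

omega^(omega^(omega^omega))


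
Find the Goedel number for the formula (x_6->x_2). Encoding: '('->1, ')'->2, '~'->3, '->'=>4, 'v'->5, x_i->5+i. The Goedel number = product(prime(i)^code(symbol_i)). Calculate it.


Formula: (x_6->x_2)
Symbol codes: [1, 11, 4, 7, 2]
Primes: [2, 3, 5, 7, 11]
p_1^1 = 2^1 = 2
p_2^11 = 3^11 = 177147
p_3^4 = 5^4 = 625
p_4^7 = 7^7 = 823543
p_5^2 = 11^2 = 121
Product = 22065585987926250

22065585987926250


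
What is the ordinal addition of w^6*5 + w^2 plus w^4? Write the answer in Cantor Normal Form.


Ordinal addition (w^6*5 + w^2) + w^4:
alpha's leading term has exponent 6 > beta's exponent 4, so it survives.
alpha's tail term has exponent 2 < beta's exponent 4, so it is absorbed by beta.
In ordinal addition, any term followed by a strictly larger-exponent term is absorbed.
Result = w^6*5 + w^4

w^6*5 + w^4


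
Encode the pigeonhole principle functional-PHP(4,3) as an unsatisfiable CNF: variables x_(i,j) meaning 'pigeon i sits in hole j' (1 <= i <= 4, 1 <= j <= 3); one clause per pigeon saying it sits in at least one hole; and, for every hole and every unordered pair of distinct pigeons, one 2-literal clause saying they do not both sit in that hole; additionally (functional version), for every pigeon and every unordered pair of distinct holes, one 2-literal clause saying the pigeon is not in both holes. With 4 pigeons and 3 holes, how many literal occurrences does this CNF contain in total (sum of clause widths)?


functional-PHP(4,3): 4 pigeons, 3 holes, 4*3 = 12 variables.
- pigeon clauses: one per pigeon -> 4 clauses of width 3 -> 12 literals
- hole clauses: 3 holes * C(4,2) = 3 * 6 -> 18 clauses of width 2 -> 36 literals
- functional clauses: 4 pigeons * C(3,2) = 4 * 3 -> 12 clauses of width 2 -> 24 literals
Total literal occurrences = 12 + 36 + 24 = 72

72


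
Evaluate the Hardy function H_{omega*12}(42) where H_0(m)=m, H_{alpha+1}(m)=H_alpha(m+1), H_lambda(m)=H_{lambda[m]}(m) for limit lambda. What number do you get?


H_{omega*12}(42):
For the Hardy hierarchy, H_{omega*k}(n) = 2^k * n.
2^12 = 4096.
4096 * 42 = 172032

172032


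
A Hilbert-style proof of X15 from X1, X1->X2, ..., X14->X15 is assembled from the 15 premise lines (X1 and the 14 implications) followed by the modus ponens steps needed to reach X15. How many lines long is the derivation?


We have 15 premise lines: X1 and 14 implications.
Each implication is detached once by MP, giving 14 MP lines.
15 premise lines + 14 MP lines = 29 total lines.

29


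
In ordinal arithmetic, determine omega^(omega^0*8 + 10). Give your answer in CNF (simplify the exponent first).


omega^(omega^0*8 + 10):
omega^0 = 1, so the exponent is 8 + 10 = 18 (finite ordinal addition).
Result = omega^18, already a single CNF term.

omega^18


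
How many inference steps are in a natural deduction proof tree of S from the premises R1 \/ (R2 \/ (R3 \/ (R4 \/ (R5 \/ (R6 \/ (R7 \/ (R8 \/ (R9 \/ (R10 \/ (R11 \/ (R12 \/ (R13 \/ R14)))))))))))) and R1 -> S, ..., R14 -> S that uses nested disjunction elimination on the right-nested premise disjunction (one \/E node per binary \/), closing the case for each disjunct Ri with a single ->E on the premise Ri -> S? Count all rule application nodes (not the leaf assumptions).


The premise R1 \/ (R2 \/ (R3 \/ (R4 \/ (R5 \/ (R6 \/ (R7 \/ (R8 \/ (R9 \/ (R10 \/ (R11 \/ (R12 \/ (R13 \/ R14)))))))))))) contains 14 disjuncts, hence 13 binary \/ connectives.
- Each binary \/ is eliminated once: 13 \/E nodes.
- Each of the 14 cases Ri derives S by one ->E with Ri -> S: 14 ->E nodes.
Total = 13 + 14 = 27

27


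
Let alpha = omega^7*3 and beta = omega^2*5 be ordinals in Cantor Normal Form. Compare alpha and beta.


Compare term by term from highest exponent:
alpha = omega^7*3
beta = omega^2*5
Term 1: alpha has omega^7*3, beta has omega^2*5
Result: alpha > beta

alpha > beta


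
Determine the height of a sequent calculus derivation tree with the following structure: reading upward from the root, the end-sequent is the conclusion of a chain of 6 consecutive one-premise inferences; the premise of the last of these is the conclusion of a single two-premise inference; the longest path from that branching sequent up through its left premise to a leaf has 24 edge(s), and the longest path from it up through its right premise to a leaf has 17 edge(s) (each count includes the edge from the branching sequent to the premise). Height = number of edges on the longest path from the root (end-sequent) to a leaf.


Longest path through the left premise: 24 edges (measured from the branching sequent)
Longest path through the right premise: 17 edges
Height of the subtree rooted at the branching sequent: max(24, 17) = 24
The branching sequent sits 6 edges above the root (the chain of one-premise inferences), so height = 24 + 6 = 30

30


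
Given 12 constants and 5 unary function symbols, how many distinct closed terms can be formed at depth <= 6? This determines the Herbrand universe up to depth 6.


Herbrand terms by depth:
Depth 0: 12 constants
Depth 1: 60 new terms (running total: 72)
Depth 2: 300 new terms (running total: 372)
Depth 3: 1500 new terms (running total: 1872)
Depth 4: 7500 new terms (running total: 9372)
Depth 5: 37500 new terms (running total: 46872)
Depth 6: 187500 new terms (running total: 234372)
Total distinct ground terms = 234372

234372


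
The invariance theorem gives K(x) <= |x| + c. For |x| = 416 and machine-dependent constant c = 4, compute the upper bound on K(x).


K(x) <= |x| + c = 416 + 4 = 420

420


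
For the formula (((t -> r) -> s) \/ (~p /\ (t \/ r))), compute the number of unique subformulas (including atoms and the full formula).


Formula: (((t -> r) -> s) \/ (~p /\ (t \/ r)))
Subformulas found:
  1. s
  2. r
  3. t
  4. p
  5. ~p
  6. (t \/ r)
  7. (t -> r)
  8. ((t -> r) -> s)
  9. (~p /\ (t \/ r))
  10. (((t -> r) -> s) \/ (~p /\ (t \/ r)))
Total distinct subformulas = 10

10


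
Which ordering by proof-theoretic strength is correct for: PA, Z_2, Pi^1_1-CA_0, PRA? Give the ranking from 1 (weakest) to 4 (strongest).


Ordering by consistency strength:
1. PRA
2. PA
3. Pi^1_1-CA_0
4. Z_2


PA=2, Z_2=4, Pi^1_1-CA_0=3, PRA=1


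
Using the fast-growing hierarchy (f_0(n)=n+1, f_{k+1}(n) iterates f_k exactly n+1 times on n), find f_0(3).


f_0(3) = 3 + 1 = 4

4


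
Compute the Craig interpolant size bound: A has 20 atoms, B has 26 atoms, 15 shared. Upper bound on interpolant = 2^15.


Shared atoms = 15
Craig interpolant size bound = 2^15
= 32768

32768


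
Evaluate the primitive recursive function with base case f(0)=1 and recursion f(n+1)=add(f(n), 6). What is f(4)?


f(0) = 1
f(1) = add(f(0), 6) = add(1, 6) = 7
f(2) = add(f(1), 6) = add(7, 6) = 13
f(3) = add(f(2), 6) = add(13, 6) = 19
f(4) = add(f(3), 6) = add(19, 6) = 25


25


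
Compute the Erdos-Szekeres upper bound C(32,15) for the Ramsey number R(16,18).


R(16,18) <= C(16+18-2, 16-1) = C(32, 15)
C(32, 15) = 32! / (15! * 17!)
= 565722720

565722720


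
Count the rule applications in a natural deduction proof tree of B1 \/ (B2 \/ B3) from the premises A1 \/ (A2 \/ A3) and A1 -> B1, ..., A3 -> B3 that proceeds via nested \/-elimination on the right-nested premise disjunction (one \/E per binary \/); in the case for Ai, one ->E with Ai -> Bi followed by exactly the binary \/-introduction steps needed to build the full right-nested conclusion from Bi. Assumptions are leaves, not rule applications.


Constructive dilemma with 3 branches, all disjunctions right-nested:
- \/E: the premise has 2 binary \/, each eliminated once: 2 nodes.
- ->E: one per case (Ai with Ai -> Bi gives Bi): 3 nodes.
- \/I: in case i < n, Bi needs 1 step to form Bi \/ (B(i+1) \/ ...) and then i-1 steps to prepend B(i-1), ..., B1, i.e. i steps; in case i = n, B3 needs 2 prepend steps.
  \/I total = (1 + 2 + ... + 2) + 2 = 3 + 2 = 5 nodes.
Total = 2 + 3 + 5 = 10

10


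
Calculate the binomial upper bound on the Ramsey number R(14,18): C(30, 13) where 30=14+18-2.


R(14,18) <= C(14+18-2, 14-1) = C(30, 13)
C(30, 13) = 30! / (13! * 17!)
= 119759850

119759850


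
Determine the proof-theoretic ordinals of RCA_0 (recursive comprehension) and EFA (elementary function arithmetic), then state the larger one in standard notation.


Proof-theoretic ordinal of RCA_0 (recursive comprehension): omega^omega
Proof-theoretic ordinal of EFA (elementary function arithmetic): omega^3
Comparing: omega^3 < omega^omega.
The larger ordinal is omega^omega (from RCA_0 (recursive comprehension)).

omega^omega


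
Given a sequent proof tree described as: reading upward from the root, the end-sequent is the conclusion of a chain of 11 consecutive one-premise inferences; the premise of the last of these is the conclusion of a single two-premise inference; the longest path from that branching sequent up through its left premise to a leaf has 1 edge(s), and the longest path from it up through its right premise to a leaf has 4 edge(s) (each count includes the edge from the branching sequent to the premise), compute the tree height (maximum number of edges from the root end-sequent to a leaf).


Longest path through the left premise: 1 edges (measured from the branching sequent)
Longest path through the right premise: 4 edges
Height of the subtree rooted at the branching sequent: max(1, 4) = 4
The branching sequent sits 11 edges above the root (the chain of one-premise inferences), so height = 4 + 11 = 15

15


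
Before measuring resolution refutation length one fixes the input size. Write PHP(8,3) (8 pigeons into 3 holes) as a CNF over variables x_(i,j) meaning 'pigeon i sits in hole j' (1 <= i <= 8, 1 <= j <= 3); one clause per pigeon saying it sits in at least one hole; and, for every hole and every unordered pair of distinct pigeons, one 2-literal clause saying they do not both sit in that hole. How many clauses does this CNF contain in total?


PHP(8,3): 8 pigeons, 3 holes, 8*3 = 24 variables.
- pigeon clauses: one per pigeon -> 8 clauses
- hole clauses: 3 holes * C(8,2) = 3 * 28 -> 84 clauses
Total clauses = 8 + 84 = 92

92


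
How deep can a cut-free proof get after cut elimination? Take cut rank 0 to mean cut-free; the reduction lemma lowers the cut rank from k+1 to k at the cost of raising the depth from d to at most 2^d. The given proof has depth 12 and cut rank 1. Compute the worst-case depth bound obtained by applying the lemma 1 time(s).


Each rank reduction sends depth d to at most 2^d; cut rank r needs r reductions.
2_0(12) = 12
2_1(12) = 2^12 = 4096
Cut-free depth bound = 4096

4096


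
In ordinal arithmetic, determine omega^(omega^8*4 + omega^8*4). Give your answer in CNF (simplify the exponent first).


omega^(omega^8*4 + omega^8*4):
Both terms of the exponent have the same exponent 8, so they merge: omega^8*4 + omega^8*4 = omega^8*(4+4) = omega^8*8.
omega raised to a CNF ordinal is a single CNF term: Result = omega^(omega^8*8)

omega^(omega^8*8)


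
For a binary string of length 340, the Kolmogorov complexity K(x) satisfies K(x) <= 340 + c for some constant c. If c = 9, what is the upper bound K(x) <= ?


K(x) <= |x| + c = 340 + 9 = 349

349


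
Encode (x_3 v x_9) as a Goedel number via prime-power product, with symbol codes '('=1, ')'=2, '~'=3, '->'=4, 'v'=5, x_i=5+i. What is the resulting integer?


Formula: (x_3 v x_9)
Symbol codes: [1, 8, 5, 14, 2]
Primes: [2, 3, 5, 7, 11]
p_1^1 = 2^1 = 2
p_2^8 = 3^8 = 6561
p_3^5 = 5^5 = 3125
p_4^14 = 7^14 = 678223072849
p_5^2 = 11^2 = 121
Product = 3365177570602731056250

3365177570602731056250


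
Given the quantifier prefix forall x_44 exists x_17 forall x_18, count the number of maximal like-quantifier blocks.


Alternations = 2.
Blocks = alternations + 1 = 3

3


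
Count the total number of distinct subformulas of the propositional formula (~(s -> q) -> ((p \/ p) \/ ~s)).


Formula: (~(s -> q) -> ((p \/ p) \/ ~s))
Subformulas found:
  1. q
  2. s
  3. p
  4. ~s
  5. (p \/ p)
  6. (s -> q)
  7. ~(s -> q)
  8. ((p \/ p) \/ ~s)
  9. (~(s -> q) -> ((p \/ p) \/ ~s))
Total distinct subformulas = 9

9


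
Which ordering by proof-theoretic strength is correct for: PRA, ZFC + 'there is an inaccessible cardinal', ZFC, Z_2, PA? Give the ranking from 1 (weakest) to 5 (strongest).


Ordering by consistency strength:
1. PRA
2. PA
3. Z_2
4. ZFC
5. ZFC + 'there is an inaccessible cardinal'


PRA=1, ZFC + 'there is an inaccessible cardinal'=5, ZFC=4, Z_2=3, PA=2


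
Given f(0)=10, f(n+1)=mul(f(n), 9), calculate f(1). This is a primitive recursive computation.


f(0) = 10
f(1) = mul(f(0), 9) = mul(10, 9) = 90


90


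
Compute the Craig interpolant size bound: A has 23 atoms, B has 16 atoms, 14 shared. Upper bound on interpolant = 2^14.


Shared atoms = 14
Craig interpolant size bound = 2^14
= 16384

16384


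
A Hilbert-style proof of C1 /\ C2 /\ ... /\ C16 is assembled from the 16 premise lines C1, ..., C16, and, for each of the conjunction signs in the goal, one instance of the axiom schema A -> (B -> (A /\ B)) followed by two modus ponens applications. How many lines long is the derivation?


Conjoining 16 premises:
- 16 premise lines
- the goal has 15 conjunction signs; each costs 1 axiom instance + 2 MP = 3 lines: 3 * 15 = 45
Total = 16 + 45 = 61 lines.

61


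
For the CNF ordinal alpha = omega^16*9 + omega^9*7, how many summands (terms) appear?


CNF: omega^16*9 + omega^9*7
Count the summands separated by '+':
  term 1: omega^16*9
  term 2: omega^9*7
Total terms = 2

2


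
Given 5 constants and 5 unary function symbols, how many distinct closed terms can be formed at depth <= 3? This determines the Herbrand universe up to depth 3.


Herbrand terms by depth:
Depth 0: 5 constants
Depth 1: 25 new terms (running total: 30)
Depth 2: 125 new terms (running total: 155)
Depth 3: 625 new terms (running total: 780)
Total distinct ground terms = 780

780


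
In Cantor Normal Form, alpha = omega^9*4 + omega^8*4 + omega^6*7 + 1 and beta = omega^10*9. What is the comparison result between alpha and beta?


Compare term by term from highest exponent:
alpha = omega^9*4 + omega^8*4 + omega^6*7 + 1
beta = omega^10*9
Term 1: alpha has omega^9*4, beta has omega^10*9
Term 2: alpha has omega^8*4, beta has omega^0*0
Term 3: alpha has omega^6*7, beta has omega^0*0
Term 4: alpha has omega^0*1, beta has omega^0*0
Result: alpha < beta

alpha < beta


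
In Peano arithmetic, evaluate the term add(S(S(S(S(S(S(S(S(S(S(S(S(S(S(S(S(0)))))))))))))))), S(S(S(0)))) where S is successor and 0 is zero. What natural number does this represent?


add(S^16(0), S^3(0)):
S^16(0) = 16
S^3(0) = 3
16 + 3 = 19

19


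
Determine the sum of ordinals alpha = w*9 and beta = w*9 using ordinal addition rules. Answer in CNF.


Ordinal addition w*9 + w*9:
Both terms have the same exponent 1.
w^e*c + w^e*d = w^e*(c+d).
Result = w^1*(9+9) = w*18

w*18


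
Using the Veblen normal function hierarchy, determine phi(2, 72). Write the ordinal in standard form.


phi(2, 72):
phi(2, beta) = zeta_beta (the beta-th zeta number, fixed point of epsilon).
phi(2, 72) = zeta_72

zeta_72


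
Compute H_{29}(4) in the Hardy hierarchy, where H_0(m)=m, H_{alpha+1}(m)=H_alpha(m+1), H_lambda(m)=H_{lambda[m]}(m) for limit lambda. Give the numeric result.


H_29(4):
For finite ordinals k, H_k(n) = n + k (each successor step adds 1).
H_29(4) = 4 + 29 = 33

33


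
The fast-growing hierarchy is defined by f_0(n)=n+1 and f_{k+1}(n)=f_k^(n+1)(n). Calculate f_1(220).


f_1(220) = f_0^221(220)
f_0 adds 1 each time, applied 221 times.
f_1(220) = 220 + 221 = 441

441


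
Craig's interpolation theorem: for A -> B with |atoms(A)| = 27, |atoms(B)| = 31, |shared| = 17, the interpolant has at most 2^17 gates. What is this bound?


Shared atoms = 17
Craig interpolant size bound = 2^17
= 131072

131072


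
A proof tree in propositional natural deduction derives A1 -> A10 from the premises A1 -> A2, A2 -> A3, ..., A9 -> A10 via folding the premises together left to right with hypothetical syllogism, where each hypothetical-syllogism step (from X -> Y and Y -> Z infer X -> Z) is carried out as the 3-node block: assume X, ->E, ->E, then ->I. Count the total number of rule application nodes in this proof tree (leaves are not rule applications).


There are 9 premises in the chain. The first HS step combines premises 1 and 2; each further premise needs one more HS step.
So 9 premises require 9 - 1 = 8 hypothetical-syllogism steps.
Each HS step uses 3 inference nodes (->E, ->E, ->I).
8 * 3 = 24 total inference nodes.

24


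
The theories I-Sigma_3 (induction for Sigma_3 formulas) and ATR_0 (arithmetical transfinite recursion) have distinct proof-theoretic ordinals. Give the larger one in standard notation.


Proof-theoretic ordinal of I-Sigma_3 (induction for Sigma_3 formulas): omega^(omega^(omega^omega))
Proof-theoretic ordinal of ATR_0 (arithmetical transfinite recursion): Gamma_0
Comparing: omega^(omega^(omega^omega)) < Gamma_0.
The larger ordinal is Gamma_0 (from ATR_0 (arithmetical transfinite recursion)).

Gamma_0


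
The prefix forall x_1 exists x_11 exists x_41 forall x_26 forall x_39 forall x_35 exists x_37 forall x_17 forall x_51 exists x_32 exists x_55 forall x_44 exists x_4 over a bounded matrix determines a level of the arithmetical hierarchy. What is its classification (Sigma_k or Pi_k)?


Leading quantifier is forall, so the class is Pi.
Number of quantifier blocks = alternations + 1 = 7 + 1 = 8.
Classification: Pi_8

Pi_8


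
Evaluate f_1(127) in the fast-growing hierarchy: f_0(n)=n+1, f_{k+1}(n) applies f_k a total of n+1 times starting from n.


f_1(127) = f_0^128(127)
f_0 adds 1 each time, applied 128 times.
f_1(127) = 127 + 128 = 255

255


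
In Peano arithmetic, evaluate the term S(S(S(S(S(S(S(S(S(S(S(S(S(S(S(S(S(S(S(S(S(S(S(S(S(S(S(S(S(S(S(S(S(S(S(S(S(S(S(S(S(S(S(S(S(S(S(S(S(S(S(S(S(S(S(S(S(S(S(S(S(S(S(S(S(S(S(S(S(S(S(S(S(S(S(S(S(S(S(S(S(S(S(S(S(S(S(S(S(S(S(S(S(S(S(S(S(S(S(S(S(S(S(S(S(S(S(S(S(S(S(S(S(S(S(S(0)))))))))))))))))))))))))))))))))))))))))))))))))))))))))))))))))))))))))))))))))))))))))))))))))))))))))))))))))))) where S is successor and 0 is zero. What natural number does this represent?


Counting successors applied to 0:
116 applications of S to 0 = 116

116


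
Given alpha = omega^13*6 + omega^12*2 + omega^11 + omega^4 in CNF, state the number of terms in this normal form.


CNF: omega^13*6 + omega^12*2 + omega^11 + omega^4
Count the summands separated by '+':
  term 1: omega^13*6
  term 2: omega^12*2
  term 3: omega^11
  term 4: omega^4
Total terms = 4

4


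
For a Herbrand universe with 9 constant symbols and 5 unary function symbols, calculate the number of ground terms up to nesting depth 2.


Herbrand terms by depth:
Depth 0: 9 constants
Depth 1: 45 new terms (running total: 54)
Depth 2: 225 new terms (running total: 279)
Total distinct ground terms = 279

279


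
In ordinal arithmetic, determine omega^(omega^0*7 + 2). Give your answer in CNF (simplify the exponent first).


omega^(omega^0*7 + 2):
omega^0 = 1, so the exponent is 7 + 2 = 9 (finite ordinal addition).
Result = omega^9, already a single CNF term.

omega^9


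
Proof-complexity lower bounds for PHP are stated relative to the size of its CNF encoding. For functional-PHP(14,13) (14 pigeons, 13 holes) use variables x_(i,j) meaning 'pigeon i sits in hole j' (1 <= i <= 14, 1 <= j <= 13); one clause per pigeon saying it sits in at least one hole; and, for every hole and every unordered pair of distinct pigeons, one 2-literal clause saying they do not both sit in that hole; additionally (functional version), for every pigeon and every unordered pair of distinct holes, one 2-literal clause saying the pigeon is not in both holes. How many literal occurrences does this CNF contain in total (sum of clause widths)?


functional-PHP(14,13): 14 pigeons, 13 holes, 14*13 = 182 variables.
- pigeon clauses: one per pigeon -> 14 clauses of width 13 -> 182 literals
- hole clauses: 13 holes * C(14,2) = 13 * 91 -> 1183 clauses of width 2 -> 2366 literals
- functional clauses: 14 pigeons * C(13,2) = 14 * 78 -> 1092 clauses of width 2 -> 2184 literals
Total literal occurrences = 182 + 2366 + 2184 = 4732

4732


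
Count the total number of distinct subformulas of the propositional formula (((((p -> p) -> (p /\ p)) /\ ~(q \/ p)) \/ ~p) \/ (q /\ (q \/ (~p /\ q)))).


Formula: (((((p -> p) -> (p /\ p)) /\ ~(q \/ p)) \/ ~p) \/ (q /\ (q \/ (~p /\ q))))
Subformulas found:
  1. q
  2. p
  3. ~p
  4. (q \/ p)
  5. (p -> p)
  6. (p /\ p)
  7. (~p /\ q)
  8. ~(q \/ p)
  9. (q \/ (~p /\ q))
  10. ((p -> p) -> (p /\ p))
  11. (q /\ (q \/ (~p /\ q)))
  12. (((p -> p) -> (p /\ p)) /\ ~(q \/ p))
  13. ((((p -> p) -> (p /\ p)) /\ ~(q \/ p)) \/ ~p)
  14. (((((p -> p) -> (p /\ p)) /\ ~(q \/ p)) \/ ~p) \/ (q /\ (q \/ (~p /\ q))))
Total distinct subformulas = 14

14


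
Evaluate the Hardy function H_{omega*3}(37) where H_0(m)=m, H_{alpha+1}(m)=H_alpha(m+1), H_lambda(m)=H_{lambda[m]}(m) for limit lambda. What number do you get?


H_{omega*3}(37):
For the Hardy hierarchy, H_{omega*k}(n) = 2^k * n.
2^3 = 8.
8 * 37 = 296

296


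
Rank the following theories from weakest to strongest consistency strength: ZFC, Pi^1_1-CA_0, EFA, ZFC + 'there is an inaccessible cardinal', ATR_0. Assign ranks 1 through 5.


Ordering by consistency strength:
1. EFA
2. ATR_0
3. Pi^1_1-CA_0
4. ZFC
5. ZFC + 'there is an inaccessible cardinal'


ZFC=4, Pi^1_1-CA_0=3, EFA=1, ZFC + 'there is an inaccessible cardinal'=5, ATR_0=2


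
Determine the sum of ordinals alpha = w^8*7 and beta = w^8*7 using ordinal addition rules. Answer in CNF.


Ordinal addition w^8*7 + w^8*7:
Both terms have the same exponent 8.
w^e*c + w^e*d = w^e*(c+d).
Result = w^8*(7+7) = w^8*14

w^8*14


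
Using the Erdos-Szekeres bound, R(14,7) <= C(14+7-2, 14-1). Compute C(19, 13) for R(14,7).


R(14,7) <= C(14+7-2, 14-1) = C(19, 13)
C(19, 13) = 19! / (13! * 6!)
= 27132

27132


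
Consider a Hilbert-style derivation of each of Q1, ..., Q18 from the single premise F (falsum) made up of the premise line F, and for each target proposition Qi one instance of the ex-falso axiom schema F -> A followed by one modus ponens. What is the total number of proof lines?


Ex falso, line by line:
- 1 premise line (F)
- 18 targets, each needing 1 axiom instance (F -> Qi) + 1 MP = 2 lines: 2 * 18 = 36
Total = 1 + 36 = 37 lines.

37


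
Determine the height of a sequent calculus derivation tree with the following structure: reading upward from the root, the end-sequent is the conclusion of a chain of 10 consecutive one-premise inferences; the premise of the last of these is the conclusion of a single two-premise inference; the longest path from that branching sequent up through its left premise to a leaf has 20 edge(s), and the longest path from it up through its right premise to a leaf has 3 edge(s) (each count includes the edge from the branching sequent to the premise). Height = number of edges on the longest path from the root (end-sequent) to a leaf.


Longest path through the left premise: 20 edges (measured from the branching sequent)
Longest path through the right premise: 3 edges
Height of the subtree rooted at the branching sequent: max(20, 3) = 20
The branching sequent sits 10 edges above the root (the chain of one-premise inferences), so height = 20 + 10 = 30

30


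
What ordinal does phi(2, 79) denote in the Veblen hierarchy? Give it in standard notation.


phi(2, 79):
phi(2, beta) = zeta_beta (the beta-th zeta number, fixed point of epsilon).
phi(2, 79) = zeta_79

zeta_79


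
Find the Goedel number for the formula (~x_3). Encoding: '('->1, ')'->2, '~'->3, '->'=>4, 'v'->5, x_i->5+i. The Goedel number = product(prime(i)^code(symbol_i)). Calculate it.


Formula: (~x_3)
Symbol codes: [1, 3, 8, 2]
Primes: [2, 3, 5, 7]
p_1^1 = 2^1 = 2
p_2^3 = 3^3 = 27
p_3^8 = 5^8 = 390625
p_4^2 = 7^2 = 49
Product = 1033593750

1033593750


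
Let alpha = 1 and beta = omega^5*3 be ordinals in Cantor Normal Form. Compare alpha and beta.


Compare term by term from highest exponent:
alpha = 1
beta = omega^5*3
Term 1: alpha has omega^0*1, beta has omega^5*3
Result: alpha < beta

alpha < beta


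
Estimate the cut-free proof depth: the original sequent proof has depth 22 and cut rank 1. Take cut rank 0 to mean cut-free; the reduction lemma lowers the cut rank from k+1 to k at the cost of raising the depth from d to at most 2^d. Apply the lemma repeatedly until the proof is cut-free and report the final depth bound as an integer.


Each rank reduction sends depth d to at most 2^d; cut rank r needs r reductions.
2_0(22) = 22
2_1(22) = 2^22 = 4194304
Cut-free depth bound = 4194304

4194304


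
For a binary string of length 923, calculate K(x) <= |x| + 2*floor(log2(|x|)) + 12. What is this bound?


floor(log2(923)) = 9
2 * 9 = 18
K(x) <= 923 + 18 + 12 = 953

953


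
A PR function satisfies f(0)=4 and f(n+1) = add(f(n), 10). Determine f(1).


f(0) = 4
f(1) = add(f(0), 10) = add(4, 10) = 14


14


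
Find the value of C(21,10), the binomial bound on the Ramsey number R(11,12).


R(11,12) <= C(11+12-2, 11-1) = C(21, 10)
C(21, 10) = 21! / (10! * 11!)
= 352716

352716


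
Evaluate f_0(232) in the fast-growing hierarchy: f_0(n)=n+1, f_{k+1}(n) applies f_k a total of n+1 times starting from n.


f_0(232) = 232 + 1 = 233

233


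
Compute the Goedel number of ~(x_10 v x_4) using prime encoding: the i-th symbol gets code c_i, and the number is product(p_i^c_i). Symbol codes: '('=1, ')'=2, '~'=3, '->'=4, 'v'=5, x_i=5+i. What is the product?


Formula: ~(x_10 v x_4)
Symbol codes: [3, 1, 15, 5, 9, 2]
Primes: [2, 3, 5, 7, 11, 13]
p_1^3 = 2^3 = 8
p_2^1 = 3^1 = 3
p_3^15 = 5^15 = 30517578125
p_4^5 = 7^5 = 16807
p_5^9 = 11^9 = 2357947691
p_6^2 = 13^2 = 169
Product = 4905376857718984130859375000

4905376857718984130859375000


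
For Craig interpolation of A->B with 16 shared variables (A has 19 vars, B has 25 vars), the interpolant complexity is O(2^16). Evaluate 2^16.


Shared atoms = 16
Craig interpolant size bound = 2^16
= 65536

65536


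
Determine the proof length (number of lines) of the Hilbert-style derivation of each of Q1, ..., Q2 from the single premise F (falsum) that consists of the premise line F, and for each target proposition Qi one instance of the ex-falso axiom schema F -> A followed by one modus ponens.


Ex falso, line by line:
- 1 premise line (F)
- 2 targets, each needing 1 axiom instance (F -> Qi) + 1 MP = 2 lines: 2 * 2 = 4
Total = 1 + 4 = 5 lines.

5


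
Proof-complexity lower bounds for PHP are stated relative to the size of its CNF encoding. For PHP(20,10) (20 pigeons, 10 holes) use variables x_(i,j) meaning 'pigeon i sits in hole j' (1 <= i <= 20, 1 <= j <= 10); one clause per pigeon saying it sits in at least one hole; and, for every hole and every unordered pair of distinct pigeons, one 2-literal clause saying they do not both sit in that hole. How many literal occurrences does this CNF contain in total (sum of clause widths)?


PHP(20,10): 20 pigeons, 10 holes, 20*10 = 200 variables.
- pigeon clauses: one per pigeon -> 20 clauses of width 10 -> 200 literals
- hole clauses: 10 holes * C(20,2) = 10 * 190 -> 1900 clauses of width 2 -> 3800 literals
Total literal occurrences = 200 + 3800 = 4000

4000


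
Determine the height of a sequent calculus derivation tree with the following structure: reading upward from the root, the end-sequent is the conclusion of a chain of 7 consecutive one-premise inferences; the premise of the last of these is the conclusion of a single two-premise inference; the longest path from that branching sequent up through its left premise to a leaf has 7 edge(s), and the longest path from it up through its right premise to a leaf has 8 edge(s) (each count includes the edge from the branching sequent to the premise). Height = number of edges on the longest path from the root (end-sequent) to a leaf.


Longest path through the left premise: 7 edges (measured from the branching sequent)
Longest path through the right premise: 8 edges
Height of the subtree rooted at the branching sequent: max(7, 8) = 8
The branching sequent sits 7 edges above the root (the chain of one-premise inferences), so height = 8 + 7 = 15

15


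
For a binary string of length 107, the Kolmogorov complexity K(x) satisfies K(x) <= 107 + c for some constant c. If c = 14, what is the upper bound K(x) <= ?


K(x) <= |x| + c = 107 + 14 = 121

121


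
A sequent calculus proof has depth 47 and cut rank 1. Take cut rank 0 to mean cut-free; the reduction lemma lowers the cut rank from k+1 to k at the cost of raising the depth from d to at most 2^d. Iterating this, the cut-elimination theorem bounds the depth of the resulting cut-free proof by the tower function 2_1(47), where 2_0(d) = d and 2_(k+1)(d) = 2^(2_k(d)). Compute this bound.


Each rank reduction sends depth d to at most 2^d; cut rank r needs r reductions.
2_0(47) = 47
2_1(47) = 2^47 = 140737488355328
Cut-free depth bound = 140737488355328

140737488355328


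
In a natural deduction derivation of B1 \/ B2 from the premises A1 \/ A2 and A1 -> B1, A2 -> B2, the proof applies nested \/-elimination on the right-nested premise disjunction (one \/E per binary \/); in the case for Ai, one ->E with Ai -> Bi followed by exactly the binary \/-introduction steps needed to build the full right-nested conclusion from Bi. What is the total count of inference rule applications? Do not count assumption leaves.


Constructive dilemma with 2 branches, all disjunctions right-nested:
- \/E: the premise has 1 binary \/, each eliminated once: 1 nodes.
- ->E: one per case (Ai with Ai -> Bi gives Bi): 2 nodes.
- \/I: in case i < n, Bi needs 1 step to form Bi \/ (B(i+1) \/ ...) and then i-1 steps to prepend B(i-1), ..., B1, i.e. i steps; in case i = n, B2 needs 1 prepend steps.
  \/I total = (1 + 2 + ... + 1) + 1 = 1 + 1 = 2 nodes.
Total = 1 + 2 + 2 = 5

5


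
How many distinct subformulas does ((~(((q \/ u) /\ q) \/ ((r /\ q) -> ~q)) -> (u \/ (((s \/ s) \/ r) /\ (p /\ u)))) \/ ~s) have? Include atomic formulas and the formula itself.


Formula: ((~(((q \/ u) /\ q) \/ ((r /\ q) -> ~q)) -> (u \/ (((s \/ s) \/ r) /\ (p /\ u)))) \/ ~s)
Subformulas found:
  1. r
  2. q
  3. u
  4. s
  5. p
  6. ~s
  7. ~q
  8. (s \/ s)
  9. (p /\ u)
  10. (q \/ u)
  11. (r /\ q)
  12. ((s \/ s) \/ r)
  13. ((q \/ u) /\ q)
  14. ((r /\ q) -> ~q)
  15. (((s \/ s) \/ r) /\ (p /\ u))
  16. (u \/ (((s \/ s) \/ r) /\ (p /\ u)))
  17. (((q \/ u) /\ q) \/ ((r /\ q) -> ~q))
  18. ~(((q \/ u) /\ q) \/ ((r /\ q) -> ~q))
  19. (~(((q \/ u) /\ q) \/ ((r /\ q) -> ~q)) -> (u \/ (((s \/ s) \/ r) /\ (p /\ u))))
  20. ((~(((q \/ u) /\ q) \/ ((r /\ q) -> ~q)) -> (u \/ (((s \/ s) \/ r) /\ (p /\ u)))) \/ ~s)
Total distinct subformulas = 20

20


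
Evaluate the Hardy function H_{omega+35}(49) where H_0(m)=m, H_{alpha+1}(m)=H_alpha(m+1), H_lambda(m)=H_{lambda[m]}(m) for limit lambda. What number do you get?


H_{omega+35}(49):
Unwind the 35 successor steps: H_{omega+35}(49) = H_omega(49+35) = H_omega(84).
H_omega(m) = H_m(m) = m + m = 2m.
Result = 2 * 84 = 168

168


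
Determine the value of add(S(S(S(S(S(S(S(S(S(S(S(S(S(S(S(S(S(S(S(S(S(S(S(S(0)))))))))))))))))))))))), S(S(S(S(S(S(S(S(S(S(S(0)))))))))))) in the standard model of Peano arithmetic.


add(S^24(0), S^11(0)):
S^24(0) = 24
S^11(0) = 11
24 + 11 = 35

35


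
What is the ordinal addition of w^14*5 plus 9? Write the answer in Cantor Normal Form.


Ordinal addition w^14*5 + 9:
Leading exponent of alpha (14) > leading exponent of beta (0).
Since alpha's term has higher exponent than beta's leading term,
the sum is simply alpha followed by beta.
Result = w^14*5 + 9

w^14*5 + 9


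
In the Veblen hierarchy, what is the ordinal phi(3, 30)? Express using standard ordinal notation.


phi(3, 30):
phi(3, beta) = eta_beta (the beta-th eta number, fixed point of zeta).
phi(3, 30) = eta_30

eta_30


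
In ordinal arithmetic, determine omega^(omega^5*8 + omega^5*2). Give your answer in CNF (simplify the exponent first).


omega^(omega^5*8 + omega^5*2):
Both terms of the exponent have the same exponent 5, so they merge: omega^5*8 + omega^5*2 = omega^5*(8+2) = omega^5*10.
omega raised to a CNF ordinal is a single CNF term: Result = omega^(omega^5*10)

omega^(omega^5*10)


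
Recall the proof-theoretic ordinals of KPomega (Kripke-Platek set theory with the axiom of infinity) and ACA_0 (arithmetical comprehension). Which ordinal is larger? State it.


Proof-theoretic ordinal of KPomega (Kripke-Platek set theory with the axiom of infinity): psi_0(epsilon_{Omega+1})
Proof-theoretic ordinal of ACA_0 (arithmetical comprehension): epsilon_0
Comparing: epsilon_0 < psi_0(epsilon_{Omega+1}).
The larger ordinal is psi_0(epsilon_{Omega+1}) (from KPomega (Kripke-Platek set theory with the axiom of infinity)).

psi_0(epsilon_{Omega+1})


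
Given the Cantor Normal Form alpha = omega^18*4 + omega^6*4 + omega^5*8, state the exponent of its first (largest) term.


CNF: omega^18*4 + omega^6*4 + omega^5*8
The leading term is omega^18*4, which has exponent 18.

18


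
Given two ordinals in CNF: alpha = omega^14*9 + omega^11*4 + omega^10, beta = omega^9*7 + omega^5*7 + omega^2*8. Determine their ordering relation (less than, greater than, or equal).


Compare term by term from highest exponent:
alpha = omega^14*9 + omega^11*4 + omega^10
beta = omega^9*7 + omega^5*7 + omega^2*8
Term 1: alpha has omega^14*9, beta has omega^9*7
Term 2: alpha has omega^11*4, beta has omega^5*7
Term 3: alpha has omega^10*1, beta has omega^2*8
Result: alpha > beta

alpha > beta


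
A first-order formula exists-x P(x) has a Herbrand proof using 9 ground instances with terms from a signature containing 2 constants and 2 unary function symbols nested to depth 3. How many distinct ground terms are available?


Herbrand terms by depth:
Depth 0: 2 constants
Depth 1: 4 new terms (running total: 6)
Depth 2: 8 new terms (running total: 14)
Depth 3: 16 new terms (running total: 30)
Total distinct ground terms = 30

30


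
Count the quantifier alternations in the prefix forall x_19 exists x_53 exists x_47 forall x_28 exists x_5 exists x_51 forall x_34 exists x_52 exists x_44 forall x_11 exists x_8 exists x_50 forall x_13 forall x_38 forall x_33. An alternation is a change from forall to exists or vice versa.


Walk the prefix and count type changes:
  position 1: forall -> exists <-- alternation
  position 2: exists -> exists
  position 3: exists -> forall <-- alternation
  position 4: forall -> exists <-- alternation
  position 5: exists -> exists
  position 6: exists -> forall <-- alternation
  position 7: forall -> exists <-- alternation
  position 8: exists -> exists
  position 9: exists -> forall <-- alternation
  position 10: forall -> exists <-- alternation
  position 11: exists -> exists
  position 12: exists -> forall <-- alternation
  position 13: forall -> forall
  position 14: forall -> forall
Total alternations = 8

8


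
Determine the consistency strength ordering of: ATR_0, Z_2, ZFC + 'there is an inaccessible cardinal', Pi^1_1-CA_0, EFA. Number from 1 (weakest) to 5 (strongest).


Ordering by consistency strength:
1. EFA
2. ATR_0
3. Pi^1_1-CA_0
4. Z_2
5. ZFC + 'there is an inaccessible cardinal'


ATR_0=2, Z_2=4, ZFC + 'there is an inaccessible cardinal'=5, Pi^1_1-CA_0=3, EFA=1


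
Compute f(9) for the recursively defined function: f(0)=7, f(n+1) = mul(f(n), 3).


f(0) = 7
f(1) = mul(f(0), 3) = mul(7, 3) = 21
f(2) = mul(f(1), 3) = mul(21, 3) = 63
f(3) = mul(f(2), 3) = mul(63, 3) = 189
f(4) = mul(f(3), 3) = mul(189, 3) = 567
f(5) = mul(f(4), 3) = mul(567, 3) = 1701
f(6) = mul(f(5), 3) = mul(1701, 3) = 5103
f(7) = mul(f(6), 3) = mul(5103, 3) = 15309
f(8) = mul(f(7), 3) = mul(15309, 3) = 45927
f(9) = mul(f(8), 3) = mul(45927, 3) = 137781


137781


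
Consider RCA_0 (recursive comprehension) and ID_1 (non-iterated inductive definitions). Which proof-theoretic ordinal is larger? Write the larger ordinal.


Proof-theoretic ordinal of RCA_0 (recursive comprehension): omega^omega
Proof-theoretic ordinal of ID_1 (non-iterated inductive definitions): psi_0(epsilon_{Omega+1})
Comparing: omega^omega < psi_0(epsilon_{Omega+1}).
The larger ordinal is psi_0(epsilon_{Omega+1}) (from ID_1 (non-iterated inductive definitions)).

psi_0(epsilon_{Omega+1})


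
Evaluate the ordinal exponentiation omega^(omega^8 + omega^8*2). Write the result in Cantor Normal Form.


omega^(omega^8 + omega^8*2):
Both terms of the exponent have the same exponent 8, so they merge: omega^8 + omega^8*2 = omega^8*(1+2) = omega^8*3.
omega raised to a CNF ordinal is a single CNF term: Result = omega^(omega^8*3)

omega^(omega^8*3)


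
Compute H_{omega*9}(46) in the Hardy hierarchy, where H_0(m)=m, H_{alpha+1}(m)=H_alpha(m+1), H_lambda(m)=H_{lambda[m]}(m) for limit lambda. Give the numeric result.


H_{omega*9}(46):
For the Hardy hierarchy, H_{omega*k}(n) = 2^k * n.
2^9 = 512.
512 * 46 = 23552

23552


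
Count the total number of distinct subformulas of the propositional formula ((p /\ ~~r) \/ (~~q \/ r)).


Formula: ((p /\ ~~r) \/ (~~q \/ r))
Subformulas found:
  1. q
  2. r
  3. p
  4. ~q
  5. ~r
  6. ~~q
  7. ~~r
  8. (~~q \/ r)
  9. (p /\ ~~r)
  10. ((p /\ ~~r) \/ (~~q \/ r))
Total distinct subformulas = 10

10
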